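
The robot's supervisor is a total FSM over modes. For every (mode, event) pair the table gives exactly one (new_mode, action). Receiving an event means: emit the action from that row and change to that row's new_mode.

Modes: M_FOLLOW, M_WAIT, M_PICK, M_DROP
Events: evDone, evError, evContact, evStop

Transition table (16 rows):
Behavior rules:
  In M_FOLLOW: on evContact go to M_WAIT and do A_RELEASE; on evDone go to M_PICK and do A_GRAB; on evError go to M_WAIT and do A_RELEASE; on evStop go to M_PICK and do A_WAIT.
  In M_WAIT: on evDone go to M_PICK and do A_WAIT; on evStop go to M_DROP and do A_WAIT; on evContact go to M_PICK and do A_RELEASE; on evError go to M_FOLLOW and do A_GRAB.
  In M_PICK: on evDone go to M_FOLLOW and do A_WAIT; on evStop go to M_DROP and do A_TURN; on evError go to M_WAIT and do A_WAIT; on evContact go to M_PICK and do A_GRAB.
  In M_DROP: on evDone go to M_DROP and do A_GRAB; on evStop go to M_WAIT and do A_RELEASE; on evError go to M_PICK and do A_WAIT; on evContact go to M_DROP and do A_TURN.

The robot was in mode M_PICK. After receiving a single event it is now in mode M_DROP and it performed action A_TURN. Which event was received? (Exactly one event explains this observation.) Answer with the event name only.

try evDone: (M_PICK, evDone) → (M_FOLLOW, A_WAIT)
try evError: (M_PICK, evError) → (M_WAIT, A_WAIT)
try evContact: (M_PICK, evContact) → (M_PICK, A_GRAB)
try evStop: (M_PICK, evStop) → (M_DROP, A_TURN)  ← matches

evStop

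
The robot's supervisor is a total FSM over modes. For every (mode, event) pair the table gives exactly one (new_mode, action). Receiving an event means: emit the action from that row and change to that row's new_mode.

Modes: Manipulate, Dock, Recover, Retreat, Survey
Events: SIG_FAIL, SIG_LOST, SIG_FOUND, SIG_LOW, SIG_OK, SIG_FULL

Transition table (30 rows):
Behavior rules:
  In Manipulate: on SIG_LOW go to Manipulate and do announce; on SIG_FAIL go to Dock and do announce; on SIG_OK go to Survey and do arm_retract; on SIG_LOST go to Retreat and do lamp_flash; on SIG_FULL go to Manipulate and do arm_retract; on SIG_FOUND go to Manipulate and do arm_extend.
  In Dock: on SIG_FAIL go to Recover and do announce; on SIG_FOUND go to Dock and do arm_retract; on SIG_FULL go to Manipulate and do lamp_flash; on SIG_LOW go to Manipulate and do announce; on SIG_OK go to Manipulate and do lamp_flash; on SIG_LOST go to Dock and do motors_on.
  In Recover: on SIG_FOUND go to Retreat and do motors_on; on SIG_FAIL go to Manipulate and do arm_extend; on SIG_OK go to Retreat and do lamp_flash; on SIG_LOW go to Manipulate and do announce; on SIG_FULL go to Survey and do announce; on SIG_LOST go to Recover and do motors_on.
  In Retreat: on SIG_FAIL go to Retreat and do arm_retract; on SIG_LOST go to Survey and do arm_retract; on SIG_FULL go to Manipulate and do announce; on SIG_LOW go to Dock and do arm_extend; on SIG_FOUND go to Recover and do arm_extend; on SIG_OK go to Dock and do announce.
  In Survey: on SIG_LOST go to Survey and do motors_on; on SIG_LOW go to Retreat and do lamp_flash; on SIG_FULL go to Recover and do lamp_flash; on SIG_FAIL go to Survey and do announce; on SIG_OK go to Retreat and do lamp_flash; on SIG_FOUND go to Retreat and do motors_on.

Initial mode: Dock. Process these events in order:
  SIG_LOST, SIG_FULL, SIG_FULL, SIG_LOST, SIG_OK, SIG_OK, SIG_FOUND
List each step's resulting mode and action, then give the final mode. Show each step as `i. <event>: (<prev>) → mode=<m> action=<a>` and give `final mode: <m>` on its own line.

final mode: Manipulate

1. SIG_LOST: (Dock) → mode=Dock action=motors_on
2. SIG_FULL: (Dock) → mode=Manipulate action=lamp_flash
3. SIG_FULL: (Manipulate) → mode=Manipulate action=arm_retract
4. SIG_LOST: (Manipulate) → mode=Retreat action=lamp_flash
5. SIG_OK: (Retreat) → mode=Dock action=announce
6. SIG_OK: (Dock) → mode=Manipulate action=lamp_flash
7. SIG_FOUND: (Manipulate) → mode=Manipulate action=arm_extend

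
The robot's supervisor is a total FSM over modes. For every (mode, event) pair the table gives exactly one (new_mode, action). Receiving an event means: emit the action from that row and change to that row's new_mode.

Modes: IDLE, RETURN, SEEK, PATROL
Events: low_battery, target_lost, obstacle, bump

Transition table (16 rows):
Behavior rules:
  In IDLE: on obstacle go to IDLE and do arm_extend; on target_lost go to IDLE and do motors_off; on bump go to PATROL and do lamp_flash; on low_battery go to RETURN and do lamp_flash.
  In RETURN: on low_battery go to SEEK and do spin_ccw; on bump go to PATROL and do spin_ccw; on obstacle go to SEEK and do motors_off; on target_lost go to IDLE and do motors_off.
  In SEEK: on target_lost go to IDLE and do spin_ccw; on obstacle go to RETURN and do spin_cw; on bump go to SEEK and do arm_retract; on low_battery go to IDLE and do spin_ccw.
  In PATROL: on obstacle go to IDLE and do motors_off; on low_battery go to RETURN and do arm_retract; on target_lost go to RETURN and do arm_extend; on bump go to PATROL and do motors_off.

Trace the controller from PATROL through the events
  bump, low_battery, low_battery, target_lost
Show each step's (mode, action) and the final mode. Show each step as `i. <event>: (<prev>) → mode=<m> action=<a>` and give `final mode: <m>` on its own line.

1. bump: (PATROL) → mode=PATROL action=motors_off
2. low_battery: (PATROL) → mode=RETURN action=arm_retract
3. low_battery: (RETURN) → mode=SEEK action=spin_ccw
4. target_lost: (SEEK) → mode=IDLE action=spin_ccw

final mode: IDLE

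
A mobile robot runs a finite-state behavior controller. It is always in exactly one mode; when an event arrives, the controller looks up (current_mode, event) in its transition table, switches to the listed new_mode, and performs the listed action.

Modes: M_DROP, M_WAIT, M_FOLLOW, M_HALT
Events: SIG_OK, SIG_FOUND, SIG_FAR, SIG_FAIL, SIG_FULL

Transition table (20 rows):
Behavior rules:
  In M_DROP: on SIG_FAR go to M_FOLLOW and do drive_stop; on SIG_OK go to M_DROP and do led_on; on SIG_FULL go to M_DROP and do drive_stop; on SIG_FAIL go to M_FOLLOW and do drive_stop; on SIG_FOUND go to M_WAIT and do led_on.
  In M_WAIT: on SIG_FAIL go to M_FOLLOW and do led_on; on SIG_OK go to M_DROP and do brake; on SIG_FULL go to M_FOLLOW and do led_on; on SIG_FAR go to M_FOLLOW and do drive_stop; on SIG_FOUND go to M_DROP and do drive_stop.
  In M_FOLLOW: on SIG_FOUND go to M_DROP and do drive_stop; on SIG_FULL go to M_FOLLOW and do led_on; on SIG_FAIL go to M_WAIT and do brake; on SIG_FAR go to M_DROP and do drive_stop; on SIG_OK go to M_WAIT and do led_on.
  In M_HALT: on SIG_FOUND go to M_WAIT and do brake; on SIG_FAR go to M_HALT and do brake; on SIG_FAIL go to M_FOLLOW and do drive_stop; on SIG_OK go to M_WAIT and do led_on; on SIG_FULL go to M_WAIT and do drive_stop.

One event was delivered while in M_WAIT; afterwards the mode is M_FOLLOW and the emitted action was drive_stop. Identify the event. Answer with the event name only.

SIG_FAR

try SIG_OK: (M_WAIT, SIG_OK) → (M_DROP, brake)
try SIG_FOUND: (M_WAIT, SIG_FOUND) → (M_DROP, drive_stop)
try SIG_FAR: (M_WAIT, SIG_FAR) → (M_FOLLOW, drive_stop)  ← matches
try SIG_FAIL: (M_WAIT, SIG_FAIL) → (M_FOLLOW, led_on)
try SIG_FULL: (M_WAIT, SIG_FULL) → (M_FOLLOW, led_on)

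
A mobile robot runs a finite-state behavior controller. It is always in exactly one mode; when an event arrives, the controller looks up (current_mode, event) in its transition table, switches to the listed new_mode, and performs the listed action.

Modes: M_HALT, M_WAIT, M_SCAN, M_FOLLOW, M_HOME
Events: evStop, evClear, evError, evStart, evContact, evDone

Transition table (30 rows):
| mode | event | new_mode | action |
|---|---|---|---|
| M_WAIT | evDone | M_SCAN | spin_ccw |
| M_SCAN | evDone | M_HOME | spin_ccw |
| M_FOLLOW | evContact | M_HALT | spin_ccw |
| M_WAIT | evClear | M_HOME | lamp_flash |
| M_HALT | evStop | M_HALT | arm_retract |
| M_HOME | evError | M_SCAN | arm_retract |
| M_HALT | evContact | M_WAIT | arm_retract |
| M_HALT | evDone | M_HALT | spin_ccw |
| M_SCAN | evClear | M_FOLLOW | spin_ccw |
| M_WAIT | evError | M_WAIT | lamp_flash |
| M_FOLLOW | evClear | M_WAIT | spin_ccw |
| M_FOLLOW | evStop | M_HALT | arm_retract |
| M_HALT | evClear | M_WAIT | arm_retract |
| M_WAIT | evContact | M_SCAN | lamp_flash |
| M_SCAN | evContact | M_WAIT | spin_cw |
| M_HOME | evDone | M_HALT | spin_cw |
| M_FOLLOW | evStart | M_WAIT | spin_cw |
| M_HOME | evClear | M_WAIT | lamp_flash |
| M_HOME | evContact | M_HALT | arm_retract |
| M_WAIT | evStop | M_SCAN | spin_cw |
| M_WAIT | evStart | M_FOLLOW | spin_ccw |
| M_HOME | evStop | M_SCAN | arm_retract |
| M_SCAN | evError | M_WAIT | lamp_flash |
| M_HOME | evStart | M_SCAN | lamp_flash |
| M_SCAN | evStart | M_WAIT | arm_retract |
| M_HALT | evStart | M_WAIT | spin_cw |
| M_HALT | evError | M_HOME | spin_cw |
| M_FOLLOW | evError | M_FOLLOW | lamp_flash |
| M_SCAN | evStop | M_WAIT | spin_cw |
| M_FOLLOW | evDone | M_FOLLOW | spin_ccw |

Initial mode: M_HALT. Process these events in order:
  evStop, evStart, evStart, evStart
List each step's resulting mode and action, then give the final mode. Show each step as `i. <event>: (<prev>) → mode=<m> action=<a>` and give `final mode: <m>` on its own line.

1. evStop: (M_HALT) → mode=M_HALT action=arm_retract
2. evStart: (M_HALT) → mode=M_WAIT action=spin_cw
3. evStart: (M_WAIT) → mode=M_FOLLOW action=spin_ccw
4. evStart: (M_FOLLOW) → mode=M_WAIT action=spin_cw

final mode: M_WAIT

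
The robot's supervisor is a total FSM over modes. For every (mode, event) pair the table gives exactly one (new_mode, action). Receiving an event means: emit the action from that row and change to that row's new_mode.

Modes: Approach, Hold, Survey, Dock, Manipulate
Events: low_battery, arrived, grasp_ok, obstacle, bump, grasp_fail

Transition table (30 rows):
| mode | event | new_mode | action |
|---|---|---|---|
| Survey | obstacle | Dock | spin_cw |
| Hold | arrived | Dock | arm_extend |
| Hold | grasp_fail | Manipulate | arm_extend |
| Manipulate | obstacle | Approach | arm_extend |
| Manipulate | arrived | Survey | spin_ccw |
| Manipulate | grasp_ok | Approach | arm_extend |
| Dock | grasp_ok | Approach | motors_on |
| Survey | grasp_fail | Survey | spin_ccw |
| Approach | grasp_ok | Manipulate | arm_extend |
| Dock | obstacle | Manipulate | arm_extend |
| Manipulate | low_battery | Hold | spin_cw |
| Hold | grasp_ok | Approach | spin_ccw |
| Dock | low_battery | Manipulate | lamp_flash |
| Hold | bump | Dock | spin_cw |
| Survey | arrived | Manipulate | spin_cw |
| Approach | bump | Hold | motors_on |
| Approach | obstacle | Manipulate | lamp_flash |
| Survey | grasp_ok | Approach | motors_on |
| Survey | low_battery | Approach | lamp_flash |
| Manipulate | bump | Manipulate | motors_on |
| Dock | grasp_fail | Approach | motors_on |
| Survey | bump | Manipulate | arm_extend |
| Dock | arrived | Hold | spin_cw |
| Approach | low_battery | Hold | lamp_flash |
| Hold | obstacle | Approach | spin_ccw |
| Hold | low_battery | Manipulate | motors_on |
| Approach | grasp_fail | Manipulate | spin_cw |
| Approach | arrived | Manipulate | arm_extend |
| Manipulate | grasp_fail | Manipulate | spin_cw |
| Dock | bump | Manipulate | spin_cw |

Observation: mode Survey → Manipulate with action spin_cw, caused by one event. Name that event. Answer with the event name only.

try low_battery: (Survey, low_battery) → (Approach, lamp_flash)
try arrived: (Survey, arrived) → (Manipulate, spin_cw)  ← matches
try grasp_ok: (Survey, grasp_ok) → (Approach, motors_on)
try obstacle: (Survey, obstacle) → (Dock, spin_cw)
try bump: (Survey, bump) → (Manipulate, arm_extend)
try grasp_fail: (Survey, grasp_fail) → (Survey, spin_ccw)

arrived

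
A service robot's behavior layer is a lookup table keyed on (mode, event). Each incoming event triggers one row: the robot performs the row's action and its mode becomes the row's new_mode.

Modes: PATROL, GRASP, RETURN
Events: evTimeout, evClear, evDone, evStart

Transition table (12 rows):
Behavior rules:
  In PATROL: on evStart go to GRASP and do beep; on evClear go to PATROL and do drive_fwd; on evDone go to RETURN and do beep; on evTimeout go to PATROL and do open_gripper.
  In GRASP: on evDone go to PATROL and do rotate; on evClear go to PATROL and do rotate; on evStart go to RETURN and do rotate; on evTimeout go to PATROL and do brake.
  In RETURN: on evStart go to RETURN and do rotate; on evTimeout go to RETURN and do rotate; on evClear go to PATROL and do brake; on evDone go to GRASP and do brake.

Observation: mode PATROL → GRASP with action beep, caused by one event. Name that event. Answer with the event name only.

evStart

try evTimeout: (PATROL, evTimeout) → (PATROL, open_gripper)
try evClear: (PATROL, evClear) → (PATROL, drive_fwd)
try evDone: (PATROL, evDone) → (RETURN, beep)
try evStart: (PATROL, evStart) → (GRASP, beep)  ← matches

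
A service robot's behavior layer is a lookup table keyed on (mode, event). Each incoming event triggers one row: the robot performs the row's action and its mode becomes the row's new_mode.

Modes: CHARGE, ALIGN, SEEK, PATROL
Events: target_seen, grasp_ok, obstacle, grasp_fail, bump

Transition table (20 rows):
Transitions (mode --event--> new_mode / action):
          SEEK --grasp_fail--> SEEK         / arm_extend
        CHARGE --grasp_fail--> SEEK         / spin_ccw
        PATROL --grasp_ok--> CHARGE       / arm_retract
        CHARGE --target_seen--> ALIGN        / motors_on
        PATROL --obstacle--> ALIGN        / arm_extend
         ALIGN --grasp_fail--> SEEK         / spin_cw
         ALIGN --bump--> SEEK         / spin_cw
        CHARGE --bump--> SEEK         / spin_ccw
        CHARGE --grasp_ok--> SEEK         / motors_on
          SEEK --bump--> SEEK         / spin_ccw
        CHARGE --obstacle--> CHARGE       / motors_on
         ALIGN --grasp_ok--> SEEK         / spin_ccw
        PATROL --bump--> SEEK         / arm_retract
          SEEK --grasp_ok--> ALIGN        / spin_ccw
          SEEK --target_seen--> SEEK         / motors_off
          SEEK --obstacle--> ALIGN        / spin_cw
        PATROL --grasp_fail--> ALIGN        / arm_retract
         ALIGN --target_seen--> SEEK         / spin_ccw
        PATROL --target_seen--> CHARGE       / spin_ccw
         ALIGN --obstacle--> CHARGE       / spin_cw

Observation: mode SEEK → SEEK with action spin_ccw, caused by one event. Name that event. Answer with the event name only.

try target_seen: (SEEK, target_seen) → (SEEK, motors_off)
try grasp_ok: (SEEK, grasp_ok) → (ALIGN, spin_ccw)
try obstacle: (SEEK, obstacle) → (ALIGN, spin_cw)
try grasp_fail: (SEEK, grasp_fail) → (SEEK, arm_extend)
try bump: (SEEK, bump) → (SEEK, spin_ccw)  ← matches

bump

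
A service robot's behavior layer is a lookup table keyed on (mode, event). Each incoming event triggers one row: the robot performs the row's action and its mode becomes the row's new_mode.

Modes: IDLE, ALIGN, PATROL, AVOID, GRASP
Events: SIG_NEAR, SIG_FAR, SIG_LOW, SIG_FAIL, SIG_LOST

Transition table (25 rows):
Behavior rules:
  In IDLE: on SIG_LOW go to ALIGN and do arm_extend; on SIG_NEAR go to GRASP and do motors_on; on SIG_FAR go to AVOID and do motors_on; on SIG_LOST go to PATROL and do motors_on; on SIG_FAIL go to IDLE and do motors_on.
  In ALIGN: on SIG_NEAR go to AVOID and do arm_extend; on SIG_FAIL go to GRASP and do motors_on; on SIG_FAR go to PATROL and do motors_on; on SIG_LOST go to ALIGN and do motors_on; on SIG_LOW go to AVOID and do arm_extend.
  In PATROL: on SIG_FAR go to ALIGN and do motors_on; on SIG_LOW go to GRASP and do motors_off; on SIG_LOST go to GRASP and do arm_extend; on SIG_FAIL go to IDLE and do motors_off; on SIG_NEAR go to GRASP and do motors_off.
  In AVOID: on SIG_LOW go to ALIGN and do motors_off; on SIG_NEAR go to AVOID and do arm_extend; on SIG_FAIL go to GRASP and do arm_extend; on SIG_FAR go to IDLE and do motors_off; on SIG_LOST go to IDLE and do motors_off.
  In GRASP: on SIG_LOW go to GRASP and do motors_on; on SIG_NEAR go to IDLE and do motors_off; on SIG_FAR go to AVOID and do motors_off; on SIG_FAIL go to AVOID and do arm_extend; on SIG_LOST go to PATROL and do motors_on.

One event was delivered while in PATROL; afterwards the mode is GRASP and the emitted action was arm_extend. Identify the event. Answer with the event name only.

SIG_LOST

try SIG_NEAR: (PATROL, SIG_NEAR) → (GRASP, motors_off)
try SIG_FAR: (PATROL, SIG_FAR) → (ALIGN, motors_on)
try SIG_LOW: (PATROL, SIG_LOW) → (GRASP, motors_off)
try SIG_FAIL: (PATROL, SIG_FAIL) → (IDLE, motors_off)
try SIG_LOST: (PATROL, SIG_LOST) → (GRASP, arm_extend)  ← matches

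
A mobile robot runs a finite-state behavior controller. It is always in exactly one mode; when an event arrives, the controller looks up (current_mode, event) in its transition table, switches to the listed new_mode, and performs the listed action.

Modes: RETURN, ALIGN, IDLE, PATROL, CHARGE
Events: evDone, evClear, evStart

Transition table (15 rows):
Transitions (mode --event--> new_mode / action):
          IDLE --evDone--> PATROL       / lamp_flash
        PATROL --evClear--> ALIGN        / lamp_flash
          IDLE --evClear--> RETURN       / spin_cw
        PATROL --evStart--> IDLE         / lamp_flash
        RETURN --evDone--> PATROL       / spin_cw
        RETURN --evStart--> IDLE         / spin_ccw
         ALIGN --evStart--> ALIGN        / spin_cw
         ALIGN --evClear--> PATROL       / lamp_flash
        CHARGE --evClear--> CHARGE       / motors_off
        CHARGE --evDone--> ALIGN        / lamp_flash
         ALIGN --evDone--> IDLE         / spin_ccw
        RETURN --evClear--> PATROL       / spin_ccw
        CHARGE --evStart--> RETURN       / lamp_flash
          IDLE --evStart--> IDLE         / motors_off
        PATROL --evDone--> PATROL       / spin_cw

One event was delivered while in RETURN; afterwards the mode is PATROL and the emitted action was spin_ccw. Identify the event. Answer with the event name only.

evClear

try evDone: (RETURN, evDone) → (PATROL, spin_cw)
try evClear: (RETURN, evClear) → (PATROL, spin_ccw)  ← matches
try evStart: (RETURN, evStart) → (IDLE, spin_ccw)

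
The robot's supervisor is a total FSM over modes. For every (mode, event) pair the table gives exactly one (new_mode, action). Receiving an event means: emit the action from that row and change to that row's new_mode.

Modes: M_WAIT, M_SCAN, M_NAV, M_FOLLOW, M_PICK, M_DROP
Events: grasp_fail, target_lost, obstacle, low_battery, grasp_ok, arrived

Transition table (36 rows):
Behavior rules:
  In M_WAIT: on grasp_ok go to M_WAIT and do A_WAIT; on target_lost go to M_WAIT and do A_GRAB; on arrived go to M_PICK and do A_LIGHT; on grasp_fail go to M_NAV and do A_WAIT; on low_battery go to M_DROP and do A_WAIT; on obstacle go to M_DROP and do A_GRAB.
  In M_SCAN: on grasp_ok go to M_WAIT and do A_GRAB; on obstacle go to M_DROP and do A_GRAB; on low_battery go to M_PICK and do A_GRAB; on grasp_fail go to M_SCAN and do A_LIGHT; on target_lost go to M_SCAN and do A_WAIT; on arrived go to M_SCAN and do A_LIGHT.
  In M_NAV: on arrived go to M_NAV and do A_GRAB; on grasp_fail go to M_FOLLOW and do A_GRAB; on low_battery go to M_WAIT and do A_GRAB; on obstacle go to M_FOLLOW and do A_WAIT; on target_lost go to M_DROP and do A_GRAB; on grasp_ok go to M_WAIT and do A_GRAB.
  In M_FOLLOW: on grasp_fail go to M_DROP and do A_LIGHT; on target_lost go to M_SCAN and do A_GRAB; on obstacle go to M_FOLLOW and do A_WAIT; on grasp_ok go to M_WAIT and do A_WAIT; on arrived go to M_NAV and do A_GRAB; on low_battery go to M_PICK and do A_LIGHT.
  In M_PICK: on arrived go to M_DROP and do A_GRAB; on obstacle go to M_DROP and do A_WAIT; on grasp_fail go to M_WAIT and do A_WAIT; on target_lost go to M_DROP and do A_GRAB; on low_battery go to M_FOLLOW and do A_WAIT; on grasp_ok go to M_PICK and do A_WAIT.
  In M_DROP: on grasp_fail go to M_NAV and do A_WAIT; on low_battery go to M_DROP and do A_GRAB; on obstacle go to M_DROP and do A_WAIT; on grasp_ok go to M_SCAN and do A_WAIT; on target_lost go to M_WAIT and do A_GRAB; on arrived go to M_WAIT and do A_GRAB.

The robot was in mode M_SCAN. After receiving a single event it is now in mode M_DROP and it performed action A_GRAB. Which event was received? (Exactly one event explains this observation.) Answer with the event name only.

obstacle

try grasp_fail: (M_SCAN, grasp_fail) → (M_SCAN, A_LIGHT)
try target_lost: (M_SCAN, target_lost) → (M_SCAN, A_WAIT)
try obstacle: (M_SCAN, obstacle) → (M_DROP, A_GRAB)  ← matches
try low_battery: (M_SCAN, low_battery) → (M_PICK, A_GRAB)
try grasp_ok: (M_SCAN, grasp_ok) → (M_WAIT, A_GRAB)
try arrived: (M_SCAN, arrived) → (M_SCAN, A_LIGHT)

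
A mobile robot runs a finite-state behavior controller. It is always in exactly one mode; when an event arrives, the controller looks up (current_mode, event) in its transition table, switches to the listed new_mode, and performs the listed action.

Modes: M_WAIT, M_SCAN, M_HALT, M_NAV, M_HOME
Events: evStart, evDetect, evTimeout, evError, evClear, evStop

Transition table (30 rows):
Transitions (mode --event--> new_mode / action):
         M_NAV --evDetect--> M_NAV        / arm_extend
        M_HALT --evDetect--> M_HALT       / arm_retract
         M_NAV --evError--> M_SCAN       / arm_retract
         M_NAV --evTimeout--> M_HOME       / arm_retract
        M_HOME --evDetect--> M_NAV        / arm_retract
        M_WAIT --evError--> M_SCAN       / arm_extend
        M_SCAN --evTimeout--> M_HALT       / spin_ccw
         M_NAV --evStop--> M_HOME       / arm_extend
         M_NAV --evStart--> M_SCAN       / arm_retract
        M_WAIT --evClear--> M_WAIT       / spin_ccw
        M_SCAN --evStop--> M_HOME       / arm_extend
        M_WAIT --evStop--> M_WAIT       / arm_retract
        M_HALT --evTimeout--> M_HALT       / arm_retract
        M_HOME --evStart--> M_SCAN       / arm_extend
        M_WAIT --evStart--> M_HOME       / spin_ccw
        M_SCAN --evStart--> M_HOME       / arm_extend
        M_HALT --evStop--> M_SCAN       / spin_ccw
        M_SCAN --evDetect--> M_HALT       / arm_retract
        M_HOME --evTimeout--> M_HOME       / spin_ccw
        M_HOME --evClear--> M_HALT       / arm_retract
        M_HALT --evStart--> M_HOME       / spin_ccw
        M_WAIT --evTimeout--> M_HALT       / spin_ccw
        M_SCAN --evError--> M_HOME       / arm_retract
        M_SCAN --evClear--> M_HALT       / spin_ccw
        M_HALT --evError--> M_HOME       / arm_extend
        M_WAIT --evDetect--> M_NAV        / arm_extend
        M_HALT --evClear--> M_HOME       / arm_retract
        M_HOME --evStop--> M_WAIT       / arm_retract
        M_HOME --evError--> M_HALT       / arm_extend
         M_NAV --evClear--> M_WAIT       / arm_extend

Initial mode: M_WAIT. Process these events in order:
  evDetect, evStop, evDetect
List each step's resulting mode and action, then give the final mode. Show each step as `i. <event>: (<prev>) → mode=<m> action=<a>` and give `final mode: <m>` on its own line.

final mode: M_NAV

1. evDetect: (M_WAIT) → mode=M_NAV action=arm_extend
2. evStop: (M_NAV) → mode=M_HOME action=arm_extend
3. evDetect: (M_HOME) → mode=M_NAV action=arm_retract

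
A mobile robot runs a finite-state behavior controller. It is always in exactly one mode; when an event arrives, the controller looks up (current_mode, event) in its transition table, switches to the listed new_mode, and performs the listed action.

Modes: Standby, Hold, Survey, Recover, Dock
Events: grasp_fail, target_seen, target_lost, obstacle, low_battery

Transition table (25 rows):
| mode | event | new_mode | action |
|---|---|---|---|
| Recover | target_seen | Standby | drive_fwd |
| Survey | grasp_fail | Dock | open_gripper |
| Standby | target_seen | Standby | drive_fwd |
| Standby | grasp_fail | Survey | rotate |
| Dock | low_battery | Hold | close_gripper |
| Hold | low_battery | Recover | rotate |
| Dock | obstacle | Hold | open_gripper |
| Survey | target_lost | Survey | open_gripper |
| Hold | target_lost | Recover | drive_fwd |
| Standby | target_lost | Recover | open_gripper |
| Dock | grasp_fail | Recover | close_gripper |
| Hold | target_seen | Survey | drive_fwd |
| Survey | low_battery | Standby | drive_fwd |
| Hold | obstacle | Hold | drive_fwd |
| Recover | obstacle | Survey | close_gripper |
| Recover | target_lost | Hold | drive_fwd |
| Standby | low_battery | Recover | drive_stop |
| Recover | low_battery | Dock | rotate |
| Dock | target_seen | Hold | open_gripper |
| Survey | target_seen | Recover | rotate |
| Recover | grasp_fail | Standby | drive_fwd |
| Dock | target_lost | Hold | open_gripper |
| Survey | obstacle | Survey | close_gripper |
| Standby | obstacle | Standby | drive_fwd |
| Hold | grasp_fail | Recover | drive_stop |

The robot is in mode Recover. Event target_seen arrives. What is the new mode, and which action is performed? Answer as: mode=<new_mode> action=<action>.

current mode = Recover; filter table to that mode:
  (Recover, target_seen) → (Standby, drive_fwd)  ← event matches
  (Recover, obstacle) → (Survey, close_gripper)
  (Recover, target_lost) → (Hold, drive_fwd)
  (Recover, low_battery) → (Dock, rotate)
  (Recover, grasp_fail) → (Standby, drive_fwd)
event = target_seen selects (Standby, drive_fwd)

mode=Standby action=drive_fwd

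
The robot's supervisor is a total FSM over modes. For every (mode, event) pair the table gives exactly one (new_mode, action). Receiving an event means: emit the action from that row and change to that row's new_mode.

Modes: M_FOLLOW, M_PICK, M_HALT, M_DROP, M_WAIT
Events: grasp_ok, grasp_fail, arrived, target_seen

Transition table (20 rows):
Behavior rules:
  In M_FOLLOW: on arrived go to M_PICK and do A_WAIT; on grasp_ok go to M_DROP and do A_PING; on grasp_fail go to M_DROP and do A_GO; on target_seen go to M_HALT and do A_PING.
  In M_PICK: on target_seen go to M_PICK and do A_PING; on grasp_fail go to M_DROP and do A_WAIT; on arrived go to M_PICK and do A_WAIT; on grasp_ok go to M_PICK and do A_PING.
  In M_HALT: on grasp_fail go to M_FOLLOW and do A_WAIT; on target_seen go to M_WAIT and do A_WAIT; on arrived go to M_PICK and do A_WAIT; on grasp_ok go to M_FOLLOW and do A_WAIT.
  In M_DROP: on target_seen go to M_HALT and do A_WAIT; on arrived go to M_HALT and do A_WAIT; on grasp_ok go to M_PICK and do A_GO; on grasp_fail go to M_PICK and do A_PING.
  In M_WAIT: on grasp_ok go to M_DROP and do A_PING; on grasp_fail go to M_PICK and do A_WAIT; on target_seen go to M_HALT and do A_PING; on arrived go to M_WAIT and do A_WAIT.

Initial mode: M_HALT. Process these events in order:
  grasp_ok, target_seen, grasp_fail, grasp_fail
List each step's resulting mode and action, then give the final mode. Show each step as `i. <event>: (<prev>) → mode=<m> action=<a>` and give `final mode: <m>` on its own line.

1. grasp_ok: (M_HALT) → mode=M_FOLLOW action=A_WAIT
2. target_seen: (M_FOLLOW) → mode=M_HALT action=A_PING
3. grasp_fail: (M_HALT) → mode=M_FOLLOW action=A_WAIT
4. grasp_fail: (M_FOLLOW) → mode=M_DROP action=A_GO

final mode: M_DROP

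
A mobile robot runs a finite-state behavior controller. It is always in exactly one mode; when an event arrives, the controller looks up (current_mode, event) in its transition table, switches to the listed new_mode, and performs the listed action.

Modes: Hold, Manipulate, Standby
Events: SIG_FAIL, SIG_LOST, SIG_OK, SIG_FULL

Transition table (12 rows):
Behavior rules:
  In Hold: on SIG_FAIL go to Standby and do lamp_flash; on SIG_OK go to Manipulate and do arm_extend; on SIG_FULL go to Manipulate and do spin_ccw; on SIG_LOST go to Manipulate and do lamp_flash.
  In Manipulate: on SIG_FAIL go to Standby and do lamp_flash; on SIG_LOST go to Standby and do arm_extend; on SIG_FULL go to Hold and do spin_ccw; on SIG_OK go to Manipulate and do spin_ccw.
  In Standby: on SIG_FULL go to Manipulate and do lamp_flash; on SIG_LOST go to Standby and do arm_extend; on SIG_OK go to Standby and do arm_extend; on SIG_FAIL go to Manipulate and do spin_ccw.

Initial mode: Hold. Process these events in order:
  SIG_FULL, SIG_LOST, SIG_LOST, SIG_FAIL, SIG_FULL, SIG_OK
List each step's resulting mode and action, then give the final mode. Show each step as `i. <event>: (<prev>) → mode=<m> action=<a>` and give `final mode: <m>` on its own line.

1. SIG_FULL: (Hold) → mode=Manipulate action=spin_ccw
2. SIG_LOST: (Manipulate) → mode=Standby action=arm_extend
3. SIG_LOST: (Standby) → mode=Standby action=arm_extend
4. SIG_FAIL: (Standby) → mode=Manipulate action=spin_ccw
5. SIG_FULL: (Manipulate) → mode=Hold action=spin_ccw
6. SIG_OK: (Hold) → mode=Manipulate action=arm_extend

final mode: Manipulate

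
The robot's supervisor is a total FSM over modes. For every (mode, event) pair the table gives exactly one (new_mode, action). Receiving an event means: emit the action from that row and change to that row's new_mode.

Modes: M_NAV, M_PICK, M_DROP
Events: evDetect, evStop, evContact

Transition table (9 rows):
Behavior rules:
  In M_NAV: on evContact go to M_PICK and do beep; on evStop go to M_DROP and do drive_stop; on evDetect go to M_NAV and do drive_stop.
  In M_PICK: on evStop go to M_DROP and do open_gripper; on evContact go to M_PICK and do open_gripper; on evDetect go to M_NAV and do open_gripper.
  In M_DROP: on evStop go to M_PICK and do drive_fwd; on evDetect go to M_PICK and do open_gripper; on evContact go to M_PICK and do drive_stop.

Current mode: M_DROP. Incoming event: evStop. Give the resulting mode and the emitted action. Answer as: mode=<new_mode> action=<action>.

current mode = M_DROP; filter table to that mode:
  (M_DROP, evStop) → (M_PICK, drive_fwd)  ← event matches
  (M_DROP, evDetect) → (M_PICK, open_gripper)
  (M_DROP, evContact) → (M_PICK, drive_stop)
event = evStop selects (M_PICK, drive_fwd)

mode=M_PICK action=drive_fwd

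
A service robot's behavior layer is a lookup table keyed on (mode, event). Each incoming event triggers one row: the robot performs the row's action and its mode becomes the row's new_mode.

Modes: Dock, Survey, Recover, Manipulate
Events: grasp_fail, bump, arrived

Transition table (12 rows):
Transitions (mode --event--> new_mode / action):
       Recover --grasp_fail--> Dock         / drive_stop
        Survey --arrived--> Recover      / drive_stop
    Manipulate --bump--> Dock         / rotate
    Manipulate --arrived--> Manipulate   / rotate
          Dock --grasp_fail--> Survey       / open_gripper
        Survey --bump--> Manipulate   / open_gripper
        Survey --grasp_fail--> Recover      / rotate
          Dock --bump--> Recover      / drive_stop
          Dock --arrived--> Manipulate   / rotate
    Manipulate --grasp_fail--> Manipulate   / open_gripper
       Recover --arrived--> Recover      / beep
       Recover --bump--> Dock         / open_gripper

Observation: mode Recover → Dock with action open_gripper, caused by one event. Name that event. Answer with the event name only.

try grasp_fail: (Recover, grasp_fail) → (Dock, drive_stop)
try bump: (Recover, bump) → (Dock, open_gripper)  ← matches
try arrived: (Recover, arrived) → (Recover, beep)

bump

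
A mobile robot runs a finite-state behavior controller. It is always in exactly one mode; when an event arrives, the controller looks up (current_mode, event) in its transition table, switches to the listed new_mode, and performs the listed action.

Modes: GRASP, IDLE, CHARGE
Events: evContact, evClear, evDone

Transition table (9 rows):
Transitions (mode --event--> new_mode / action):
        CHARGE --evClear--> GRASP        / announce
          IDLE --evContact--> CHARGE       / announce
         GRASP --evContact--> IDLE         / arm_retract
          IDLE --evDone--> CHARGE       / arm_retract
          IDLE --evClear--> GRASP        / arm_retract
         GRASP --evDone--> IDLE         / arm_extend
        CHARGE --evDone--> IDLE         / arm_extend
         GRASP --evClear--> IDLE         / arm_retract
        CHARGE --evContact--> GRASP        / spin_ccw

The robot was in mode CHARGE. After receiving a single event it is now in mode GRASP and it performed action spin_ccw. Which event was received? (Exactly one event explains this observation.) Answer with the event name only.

evContact

try evContact: (CHARGE, evContact) → (GRASP, spin_ccw)  ← matches
try evClear: (CHARGE, evClear) → (GRASP, announce)
try evDone: (CHARGE, evDone) → (IDLE, arm_extend)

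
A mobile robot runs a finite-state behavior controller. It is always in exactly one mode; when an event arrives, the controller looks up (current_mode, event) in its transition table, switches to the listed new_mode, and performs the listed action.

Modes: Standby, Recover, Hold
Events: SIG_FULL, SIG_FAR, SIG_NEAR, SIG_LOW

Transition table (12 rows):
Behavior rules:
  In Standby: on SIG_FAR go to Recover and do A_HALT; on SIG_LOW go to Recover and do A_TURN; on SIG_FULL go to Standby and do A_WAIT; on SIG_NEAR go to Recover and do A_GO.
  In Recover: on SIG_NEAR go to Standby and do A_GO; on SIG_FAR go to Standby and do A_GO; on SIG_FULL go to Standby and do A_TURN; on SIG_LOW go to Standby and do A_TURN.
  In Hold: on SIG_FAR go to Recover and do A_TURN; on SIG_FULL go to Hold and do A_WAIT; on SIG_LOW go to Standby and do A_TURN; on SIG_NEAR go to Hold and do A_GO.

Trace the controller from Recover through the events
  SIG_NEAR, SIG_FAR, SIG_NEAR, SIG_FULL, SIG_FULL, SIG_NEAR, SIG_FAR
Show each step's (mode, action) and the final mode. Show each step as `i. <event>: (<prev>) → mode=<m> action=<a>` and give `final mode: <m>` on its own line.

1. SIG_NEAR: (Recover) → mode=Standby action=A_GO
2. SIG_FAR: (Standby) → mode=Recover action=A_HALT
3. SIG_NEAR: (Recover) → mode=Standby action=A_GO
4. SIG_FULL: (Standby) → mode=Standby action=A_WAIT
5. SIG_FULL: (Standby) → mode=Standby action=A_WAIT
6. SIG_NEAR: (Standby) → mode=Recover action=A_GO
7. SIG_FAR: (Recover) → mode=Standby action=A_GO

final mode: Standby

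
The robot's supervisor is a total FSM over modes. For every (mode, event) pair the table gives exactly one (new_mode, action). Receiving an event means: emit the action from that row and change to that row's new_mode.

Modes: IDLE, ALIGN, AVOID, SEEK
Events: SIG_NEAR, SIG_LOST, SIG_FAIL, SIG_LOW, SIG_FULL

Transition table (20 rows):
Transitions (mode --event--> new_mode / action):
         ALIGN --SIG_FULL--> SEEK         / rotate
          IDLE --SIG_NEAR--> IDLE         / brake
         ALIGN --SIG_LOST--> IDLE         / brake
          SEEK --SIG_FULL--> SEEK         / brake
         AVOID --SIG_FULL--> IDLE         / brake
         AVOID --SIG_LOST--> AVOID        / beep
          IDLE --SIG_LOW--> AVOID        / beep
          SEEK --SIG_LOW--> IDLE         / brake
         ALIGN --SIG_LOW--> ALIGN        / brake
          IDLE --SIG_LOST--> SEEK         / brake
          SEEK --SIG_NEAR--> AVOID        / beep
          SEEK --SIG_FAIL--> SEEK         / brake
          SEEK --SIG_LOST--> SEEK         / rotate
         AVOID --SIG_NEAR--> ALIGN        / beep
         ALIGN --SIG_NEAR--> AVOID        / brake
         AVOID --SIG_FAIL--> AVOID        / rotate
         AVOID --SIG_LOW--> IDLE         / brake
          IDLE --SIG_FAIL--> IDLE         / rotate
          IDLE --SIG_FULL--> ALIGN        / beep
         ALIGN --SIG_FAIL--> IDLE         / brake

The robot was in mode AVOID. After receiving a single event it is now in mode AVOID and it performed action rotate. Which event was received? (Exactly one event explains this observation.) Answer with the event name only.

SIG_FAIL

try SIG_NEAR: (AVOID, SIG_NEAR) → (ALIGN, beep)
try SIG_LOST: (AVOID, SIG_LOST) → (AVOID, beep)
try SIG_FAIL: (AVOID, SIG_FAIL) → (AVOID, rotate)  ← matches
try SIG_LOW: (AVOID, SIG_LOW) → (IDLE, brake)
try SIG_FULL: (AVOID, SIG_FULL) → (IDLE, brake)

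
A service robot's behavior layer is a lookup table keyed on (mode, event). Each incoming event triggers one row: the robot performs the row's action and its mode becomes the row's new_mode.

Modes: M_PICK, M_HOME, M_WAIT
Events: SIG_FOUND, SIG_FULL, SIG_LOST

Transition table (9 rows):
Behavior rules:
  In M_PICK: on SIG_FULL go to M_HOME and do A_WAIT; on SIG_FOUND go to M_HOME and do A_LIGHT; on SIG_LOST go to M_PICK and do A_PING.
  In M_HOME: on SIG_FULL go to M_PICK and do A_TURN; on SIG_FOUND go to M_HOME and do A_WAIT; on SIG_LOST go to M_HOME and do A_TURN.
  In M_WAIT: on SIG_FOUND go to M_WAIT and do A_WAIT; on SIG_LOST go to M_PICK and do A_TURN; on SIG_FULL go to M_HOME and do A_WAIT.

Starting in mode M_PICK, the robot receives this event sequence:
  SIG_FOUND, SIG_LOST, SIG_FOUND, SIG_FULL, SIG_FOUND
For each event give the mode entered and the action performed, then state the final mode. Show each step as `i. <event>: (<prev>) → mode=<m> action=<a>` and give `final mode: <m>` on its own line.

1. SIG_FOUND: (M_PICK) → mode=M_HOME action=A_LIGHT
2. SIG_LOST: (M_HOME) → mode=M_HOME action=A_TURN
3. SIG_FOUND: (M_HOME) → mode=M_HOME action=A_WAIT
4. SIG_FULL: (M_HOME) → mode=M_PICK action=A_TURN
5. SIG_FOUND: (M_PICK) → mode=M_HOME action=A_LIGHT

final mode: M_HOME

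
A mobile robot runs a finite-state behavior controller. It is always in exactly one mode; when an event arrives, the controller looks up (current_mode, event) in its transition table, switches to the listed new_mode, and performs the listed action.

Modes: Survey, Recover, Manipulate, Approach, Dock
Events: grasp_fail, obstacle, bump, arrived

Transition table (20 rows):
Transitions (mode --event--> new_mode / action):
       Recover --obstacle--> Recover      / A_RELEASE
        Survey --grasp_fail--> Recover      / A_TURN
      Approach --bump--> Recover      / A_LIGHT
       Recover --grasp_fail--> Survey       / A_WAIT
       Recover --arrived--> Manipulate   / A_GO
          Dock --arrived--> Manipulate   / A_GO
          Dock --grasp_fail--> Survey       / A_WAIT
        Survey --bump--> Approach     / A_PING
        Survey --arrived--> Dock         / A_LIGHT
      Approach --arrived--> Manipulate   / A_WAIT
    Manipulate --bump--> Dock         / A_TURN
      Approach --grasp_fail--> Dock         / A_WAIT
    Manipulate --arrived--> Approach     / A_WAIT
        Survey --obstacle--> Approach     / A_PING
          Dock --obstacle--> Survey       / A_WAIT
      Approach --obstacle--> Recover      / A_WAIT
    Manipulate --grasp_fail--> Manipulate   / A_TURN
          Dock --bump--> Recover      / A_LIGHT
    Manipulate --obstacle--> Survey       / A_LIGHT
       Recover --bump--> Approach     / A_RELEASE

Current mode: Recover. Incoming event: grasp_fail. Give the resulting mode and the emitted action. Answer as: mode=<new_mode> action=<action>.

current mode = Recover; filter table to that mode:
  (Recover, obstacle) → (Recover, A_RELEASE)
  (Recover, grasp_fail) → (Survey, A_WAIT)  ← event matches
  (Recover, arrived) → (Manipulate, A_GO)
  (Recover, bump) → (Approach, A_RELEASE)
event = grasp_fail selects (Survey, A_WAIT)

mode=Survey action=A_WAIT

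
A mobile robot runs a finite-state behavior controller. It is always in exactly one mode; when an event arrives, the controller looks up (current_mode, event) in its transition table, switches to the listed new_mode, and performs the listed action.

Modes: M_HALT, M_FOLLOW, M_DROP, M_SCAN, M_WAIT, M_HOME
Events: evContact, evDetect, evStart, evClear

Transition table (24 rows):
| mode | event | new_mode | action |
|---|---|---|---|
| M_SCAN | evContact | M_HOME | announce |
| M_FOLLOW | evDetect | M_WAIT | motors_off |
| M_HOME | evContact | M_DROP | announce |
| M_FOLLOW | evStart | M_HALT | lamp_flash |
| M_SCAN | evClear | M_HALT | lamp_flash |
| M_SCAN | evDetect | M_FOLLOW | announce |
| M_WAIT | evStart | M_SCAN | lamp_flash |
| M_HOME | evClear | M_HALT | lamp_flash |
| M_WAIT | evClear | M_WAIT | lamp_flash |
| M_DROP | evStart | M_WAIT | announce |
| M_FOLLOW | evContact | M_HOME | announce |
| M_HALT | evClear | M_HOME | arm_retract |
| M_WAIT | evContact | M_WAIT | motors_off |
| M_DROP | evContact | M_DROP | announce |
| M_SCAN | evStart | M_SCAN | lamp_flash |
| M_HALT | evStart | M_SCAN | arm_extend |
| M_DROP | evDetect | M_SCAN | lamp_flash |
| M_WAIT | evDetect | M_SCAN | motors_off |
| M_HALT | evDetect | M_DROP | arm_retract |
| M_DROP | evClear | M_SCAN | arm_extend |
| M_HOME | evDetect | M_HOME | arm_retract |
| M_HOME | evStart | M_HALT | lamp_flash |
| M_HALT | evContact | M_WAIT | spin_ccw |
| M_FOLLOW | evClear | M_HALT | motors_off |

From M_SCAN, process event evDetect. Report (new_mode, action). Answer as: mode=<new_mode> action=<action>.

current mode = M_SCAN; filter table to that mode:
  (M_SCAN, evContact) → (M_HOME, announce)
  (M_SCAN, evClear) → (M_HALT, lamp_flash)
  (M_SCAN, evDetect) → (M_FOLLOW, announce)  ← event matches
  (M_SCAN, evStart) → (M_SCAN, lamp_flash)
event = evDetect selects (M_FOLLOW, announce)

mode=M_FOLLOW action=announce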